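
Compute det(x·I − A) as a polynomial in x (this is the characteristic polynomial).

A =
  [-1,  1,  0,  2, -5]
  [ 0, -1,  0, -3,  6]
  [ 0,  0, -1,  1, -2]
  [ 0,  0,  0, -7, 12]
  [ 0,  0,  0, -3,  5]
x^5 + 5*x^4 + 10*x^3 + 10*x^2 + 5*x + 1

Expanding det(x·I − A) (e.g. by cofactor expansion or by noting that A is similar to its Jordan form J, which has the same characteristic polynomial as A) gives
  χ_A(x) = x^5 + 5*x^4 + 10*x^3 + 10*x^2 + 5*x + 1
which factors as (x + 1)^5. The eigenvalues (with algebraic multiplicities) are λ = -1 with multiplicity 5.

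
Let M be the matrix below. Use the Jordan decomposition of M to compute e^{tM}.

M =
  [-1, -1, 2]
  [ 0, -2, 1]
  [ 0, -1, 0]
e^{tM} =
  [exp(-t), -t^2*exp(-t)/2 - t*exp(-t), t^2*exp(-t)/2 + 2*t*exp(-t)]
  [0, -t*exp(-t) + exp(-t), t*exp(-t)]
  [0, -t*exp(-t), t*exp(-t) + exp(-t)]

Strategy: write M = P · J · P⁻¹ where J is a Jordan canonical form, so e^{tM} = P · e^{tJ} · P⁻¹, and e^{tJ} can be computed block-by-block.

M has Jordan form
J =
  [-1,  1,  0]
  [ 0, -1,  1]
  [ 0,  0, -1]
(up to reordering of blocks).

Per-block formulas:
  For a 3×3 Jordan block J_3(-1): exp(t · J_3(-1)) = e^(-1t)·(I + t·N + (t^2/2)·N^2), where N is the 3×3 nilpotent shift.

After assembling e^{tJ} and conjugating by P, we get:

e^{tM} =
  [exp(-t), -t^2*exp(-t)/2 - t*exp(-t), t^2*exp(-t)/2 + 2*t*exp(-t)]
  [0, -t*exp(-t) + exp(-t), t*exp(-t)]
  [0, -t*exp(-t), t*exp(-t) + exp(-t)]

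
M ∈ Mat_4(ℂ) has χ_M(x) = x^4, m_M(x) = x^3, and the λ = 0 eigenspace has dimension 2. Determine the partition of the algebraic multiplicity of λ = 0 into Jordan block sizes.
Block sizes for λ = 0: [3, 1]

Step 1 — from the characteristic polynomial, algebraic multiplicity of λ = 0 is 4. From dim ker(M − (0)·I) = 2, there are exactly 2 Jordan blocks for λ = 0.
Step 2 — from the minimal polynomial, the factor (x − 0)^3 tells us the largest block for λ = 0 has size 3.
Step 3 — with total size 4, 2 blocks, and largest block 3, the block sizes (in nonincreasing order) are [3, 1].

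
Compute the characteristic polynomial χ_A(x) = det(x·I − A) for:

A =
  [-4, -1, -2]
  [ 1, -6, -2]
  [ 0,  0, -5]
x^3 + 15*x^2 + 75*x + 125

Expanding det(x·I − A) (e.g. by cofactor expansion or by noting that A is similar to its Jordan form J, which has the same characteristic polynomial as A) gives
  χ_A(x) = x^3 + 15*x^2 + 75*x + 125
which factors as (x + 5)^3. The eigenvalues (with algebraic multiplicities) are λ = -5 with multiplicity 3.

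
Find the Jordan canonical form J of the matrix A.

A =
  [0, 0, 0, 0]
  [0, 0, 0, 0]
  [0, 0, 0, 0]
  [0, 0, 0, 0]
J_1(0) ⊕ J_1(0) ⊕ J_1(0) ⊕ J_1(0)

The characteristic polynomial is
  det(x·I − A) = x^4

Eigenvalues and multiplicities (the geometric multiplicity of λ is n − rank(A − λI), which equals the number of Jordan blocks for λ):
  λ = 0: algebraic multiplicity = 4, geometric multiplicity = 4

Determining the block sizes for each eigenvalue:
  λ = 0: gm = am = 4, so every block has size 1 → block sizes [1, 1, 1, 1]

Assembling the blocks gives a Jordan form
J =
  [0, 0, 0, 0]
  [0, 0, 0, 0]
  [0, 0, 0, 0]
  [0, 0, 0, 0]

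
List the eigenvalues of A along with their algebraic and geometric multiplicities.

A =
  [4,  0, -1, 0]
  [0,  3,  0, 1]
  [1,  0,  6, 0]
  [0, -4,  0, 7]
λ = 5: alg = 4, geom = 2

Step 1 — factor the characteristic polynomial to read off the algebraic multiplicities:
  χ_A(x) = (x - 5)^4

Step 2 — compute geometric multiplicities via the rank-nullity identity g(λ) = n − rank(A − λI):
  rank(A − (5)·I) = 2, so dim ker(A − (5)·I) = n − 2 = 2

Summary:
  λ = 5: algebraic multiplicity = 4, geometric multiplicity = 2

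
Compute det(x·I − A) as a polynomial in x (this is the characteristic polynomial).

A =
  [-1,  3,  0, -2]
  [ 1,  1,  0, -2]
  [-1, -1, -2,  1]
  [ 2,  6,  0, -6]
x^4 + 8*x^3 + 24*x^2 + 32*x + 16

Expanding det(x·I − A) (e.g. by cofactor expansion or by noting that A is similar to its Jordan form J, which has the same characteristic polynomial as A) gives
  χ_A(x) = x^4 + 8*x^3 + 24*x^2 + 32*x + 16
which factors as (x + 2)^4. The eigenvalues (with algebraic multiplicities) are λ = -2 with multiplicity 4.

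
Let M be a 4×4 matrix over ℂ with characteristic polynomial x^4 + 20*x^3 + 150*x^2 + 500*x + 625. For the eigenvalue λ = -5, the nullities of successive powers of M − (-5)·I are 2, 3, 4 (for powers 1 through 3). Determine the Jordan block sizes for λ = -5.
Block sizes for λ = -5: [3, 1]

From the dimensions of kernels of powers, the number of Jordan blocks of size at least j is d_j − d_{j−1} where d_j = dim ker(N^j) (with d_0 = 0). Computing the differences gives [2, 1, 1].
The number of blocks of size exactly k is (#blocks of size ≥ k) − (#blocks of size ≥ k + 1), so the partition is: 1 block(s) of size 1, 1 block(s) of size 3.
In nonincreasing order the block sizes are [3, 1].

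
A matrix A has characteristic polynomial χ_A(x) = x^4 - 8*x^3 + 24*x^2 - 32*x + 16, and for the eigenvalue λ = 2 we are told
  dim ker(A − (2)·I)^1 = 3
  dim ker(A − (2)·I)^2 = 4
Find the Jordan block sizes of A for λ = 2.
Block sizes for λ = 2: [2, 1, 1]

From the dimensions of kernels of powers, the number of Jordan blocks of size at least j is d_j − d_{j−1} where d_j = dim ker(N^j) (with d_0 = 0). Computing the differences gives [3, 1].
The number of blocks of size exactly k is (#blocks of size ≥ k) − (#blocks of size ≥ k + 1), so the partition is: 2 block(s) of size 1, 1 block(s) of size 2.
In nonincreasing order the block sizes are [2, 1, 1].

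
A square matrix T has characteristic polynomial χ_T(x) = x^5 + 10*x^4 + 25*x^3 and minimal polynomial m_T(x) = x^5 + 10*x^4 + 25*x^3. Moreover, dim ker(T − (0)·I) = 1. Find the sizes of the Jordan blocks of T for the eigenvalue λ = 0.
Block sizes for λ = 0: [3]

Step 1 — from the characteristic polynomial, algebraic multiplicity of λ = 0 is 3. From dim ker(T − (0)·I) = 1, there are exactly 1 Jordan blocks for λ = 0.
Step 2 — from the minimal polynomial, the factor (x − 0)^3 tells us the largest block for λ = 0 has size 3.
Step 3 — with total size 3, 1 blocks, and largest block 3, the block sizes (in nonincreasing order) are [3].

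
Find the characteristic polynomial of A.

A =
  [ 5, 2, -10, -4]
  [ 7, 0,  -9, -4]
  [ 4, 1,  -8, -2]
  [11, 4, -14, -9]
x^4 + 12*x^3 + 54*x^2 + 108*x + 81

Expanding det(x·I − A) (e.g. by cofactor expansion or by noting that A is similar to its Jordan form J, which has the same characteristic polynomial as A) gives
  χ_A(x) = x^4 + 12*x^3 + 54*x^2 + 108*x + 81
which factors as (x + 3)^4. The eigenvalues (with algebraic multiplicities) are λ = -3 with multiplicity 4.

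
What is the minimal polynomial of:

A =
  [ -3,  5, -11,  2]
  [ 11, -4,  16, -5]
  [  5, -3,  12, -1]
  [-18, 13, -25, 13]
x^4 - 18*x^3 + 117*x^2 - 324*x + 324

The characteristic polynomial is χ_A(x) = (x - 6)^2*(x - 3)^2, so the eigenvalues are known. The minimal polynomial is
  m_A(x) = Π_λ (x − λ)^{k_λ}
where k_λ is the size of the *largest* Jordan block for λ (equivalently, the smallest k with (A − λI)^k v = 0 for every generalised eigenvector v of λ).

  λ = 3: largest Jordan block has size 2, contributing (x − 3)^2
  λ = 6: largest Jordan block has size 2, contributing (x − 6)^2

So m_A(x) = (x - 6)^2*(x - 3)^2 = x^4 - 18*x^3 + 117*x^2 - 324*x + 324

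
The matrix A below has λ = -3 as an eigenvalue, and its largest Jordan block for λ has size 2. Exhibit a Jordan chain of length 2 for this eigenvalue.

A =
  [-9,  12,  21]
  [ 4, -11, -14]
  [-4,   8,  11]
A Jordan chain for λ = -3 of length 2:
v_1 = (-6, 4, -4)ᵀ
v_2 = (1, 0, 0)ᵀ

Let N = A − (-3)·I. We want v_2 with N^2 v_2 = 0 but N^1 v_2 ≠ 0; then v_{j-1} := N · v_j for j = 2, …, 2.

Pick v_2 = (1, 0, 0)ᵀ.
Then v_1 = N · v_2 = (-6, 4, -4)ᵀ.

Sanity check: (A − (-3)·I) v_1 = (0, 0, 0)ᵀ = 0. ✓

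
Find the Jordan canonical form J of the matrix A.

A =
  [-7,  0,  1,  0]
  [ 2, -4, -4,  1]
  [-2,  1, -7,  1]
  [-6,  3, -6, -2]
J_3(-5) ⊕ J_1(-5)

The characteristic polynomial is
  det(x·I − A) = x^4 + 20*x^3 + 150*x^2 + 500*x + 625 = (x + 5)^4

Eigenvalues and multiplicities (the geometric multiplicity of λ is n − rank(A − λI), which equals the number of Jordan blocks for λ):
  λ = -5: algebraic multiplicity = 4, geometric multiplicity = 2

Determining the block sizes for each eigenvalue:
  λ = -5: with am = 4 and gm = 2, the partition is not yet determined (e.g. several partitions of 4 into 2 parts exist). Let N = A − (-5)·I. Computing rank(N^1) = 2, rank(N^2) = 1, rank(N^3) = 0; the number of blocks of size ≥ j is rank(N^{j−1}) − rank(N^j), giving [2, 1, 1]. So we have 1 block(s) of size 3, 1 block(s) of size 1 → block sizes [3, 1]

Assembling the blocks gives a Jordan form
J =
  [-5,  1,  0,  0]
  [ 0, -5,  1,  0]
  [ 0,  0, -5,  0]
  [ 0,  0,  0, -5]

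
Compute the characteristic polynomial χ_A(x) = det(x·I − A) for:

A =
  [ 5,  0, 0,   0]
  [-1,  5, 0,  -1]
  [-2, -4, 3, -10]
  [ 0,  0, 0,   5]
x^4 - 18*x^3 + 120*x^2 - 350*x + 375

Expanding det(x·I − A) (e.g. by cofactor expansion or by noting that A is similar to its Jordan form J, which has the same characteristic polynomial as A) gives
  χ_A(x) = x^4 - 18*x^3 + 120*x^2 - 350*x + 375
which factors as (x - 5)^3*(x - 3). The eigenvalues (with algebraic multiplicities) are λ = 3 with multiplicity 1, λ = 5 with multiplicity 3.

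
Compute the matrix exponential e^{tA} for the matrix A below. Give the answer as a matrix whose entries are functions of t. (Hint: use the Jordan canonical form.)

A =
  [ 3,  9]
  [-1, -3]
e^{tA} =
  [3*t + 1, 9*t]
  [-t, 1 - 3*t]

Strategy: write A = P · J · P⁻¹ where J is a Jordan canonical form, so e^{tA} = P · e^{tJ} · P⁻¹, and e^{tJ} can be computed block-by-block.

A has Jordan form
J =
  [0, 1]
  [0, 0]
(up to reordering of blocks).

Per-block formulas:
  For a 2×2 Jordan block J_2(0): exp(t · J_2(0)) = e^(0t)·(I + t·N), where N is the 2×2 nilpotent shift.

After assembling e^{tJ} and conjugating by P, we get:

e^{tA} =
  [3*t + 1, 9*t]
  [-t, 1 - 3*t]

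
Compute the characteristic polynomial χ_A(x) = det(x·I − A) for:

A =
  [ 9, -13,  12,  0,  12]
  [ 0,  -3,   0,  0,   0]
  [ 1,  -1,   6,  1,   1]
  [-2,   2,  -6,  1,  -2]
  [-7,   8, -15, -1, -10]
x^5 - 3*x^4 - 18*x^3 + 54*x^2 + 81*x - 243

Expanding det(x·I − A) (e.g. by cofactor expansion or by noting that A is similar to its Jordan form J, which has the same characteristic polynomial as A) gives
  χ_A(x) = x^5 - 3*x^4 - 18*x^3 + 54*x^2 + 81*x - 243
which factors as (x - 3)^3*(x + 3)^2. The eigenvalues (with algebraic multiplicities) are λ = -3 with multiplicity 2, λ = 3 with multiplicity 3.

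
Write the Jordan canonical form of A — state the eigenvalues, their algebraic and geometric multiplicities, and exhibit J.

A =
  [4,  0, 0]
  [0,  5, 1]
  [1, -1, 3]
J_3(4)

The characteristic polynomial is
  det(x·I − A) = x^3 - 12*x^2 + 48*x - 64 = (x - 4)^3

Eigenvalues and multiplicities (the geometric multiplicity of λ is n − rank(A − λI), which equals the number of Jordan blocks for λ):
  λ = 4: algebraic multiplicity = 3, geometric multiplicity = 1

Determining the block sizes for each eigenvalue:
  λ = 4: one block (gm = 1), so the single block has size am = 3 → block sizes [3]

Assembling the blocks gives a Jordan form
J =
  [4, 1, 0]
  [0, 4, 1]
  [0, 0, 4]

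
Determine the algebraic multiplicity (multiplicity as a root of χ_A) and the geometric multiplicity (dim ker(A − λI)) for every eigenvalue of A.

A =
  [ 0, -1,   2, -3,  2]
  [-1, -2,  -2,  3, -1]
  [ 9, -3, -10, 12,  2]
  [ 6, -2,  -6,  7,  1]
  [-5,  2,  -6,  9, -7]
λ = -3: alg = 2, geom = 1; λ = -2: alg = 3, geom = 1

Step 1 — factor the characteristic polynomial to read off the algebraic multiplicities:
  χ_A(x) = (x + 2)^3*(x + 3)^2

Step 2 — compute geometric multiplicities via the rank-nullity identity g(λ) = n − rank(A − λI):
  rank(A − (-3)·I) = 4, so dim ker(A − (-3)·I) = n − 4 = 1
  rank(A − (-2)·I) = 4, so dim ker(A − (-2)·I) = n − 4 = 1

Summary:
  λ = -3: algebraic multiplicity = 2, geometric multiplicity = 1
  λ = -2: algebraic multiplicity = 3, geometric multiplicity = 1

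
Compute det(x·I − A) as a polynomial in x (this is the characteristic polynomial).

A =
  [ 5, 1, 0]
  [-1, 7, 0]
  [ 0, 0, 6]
x^3 - 18*x^2 + 108*x - 216

Expanding det(x·I − A) (e.g. by cofactor expansion or by noting that A is similar to its Jordan form J, which has the same characteristic polynomial as A) gives
  χ_A(x) = x^3 - 18*x^2 + 108*x - 216
which factors as (x - 6)^3. The eigenvalues (with algebraic multiplicities) are λ = 6 with multiplicity 3.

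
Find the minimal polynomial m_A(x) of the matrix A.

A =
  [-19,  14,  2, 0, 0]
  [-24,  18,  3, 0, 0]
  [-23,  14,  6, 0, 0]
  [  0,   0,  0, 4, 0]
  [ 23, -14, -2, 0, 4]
x^3 - 5*x^2 - 8*x + 48

The characteristic polynomial is χ_A(x) = (x - 4)^4*(x + 3), so the eigenvalues are known. The minimal polynomial is
  m_A(x) = Π_λ (x − λ)^{k_λ}
where k_λ is the size of the *largest* Jordan block for λ (equivalently, the smallest k with (A − λI)^k v = 0 for every generalised eigenvector v of λ).

  λ = -3: largest Jordan block has size 1, contributing (x + 3)
  λ = 4: largest Jordan block has size 2, contributing (x − 4)^2

So m_A(x) = (x - 4)^2*(x + 3) = x^3 - 5*x^2 - 8*x + 48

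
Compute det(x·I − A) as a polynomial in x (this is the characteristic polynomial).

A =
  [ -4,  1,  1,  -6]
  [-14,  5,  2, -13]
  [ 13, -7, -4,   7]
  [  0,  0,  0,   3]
x^4 - 18*x^2 + 81

Expanding det(x·I − A) (e.g. by cofactor expansion or by noting that A is similar to its Jordan form J, which has the same characteristic polynomial as A) gives
  χ_A(x) = x^4 - 18*x^2 + 81
which factors as (x - 3)^2*(x + 3)^2. The eigenvalues (with algebraic multiplicities) are λ = -3 with multiplicity 2, λ = 3 with multiplicity 2.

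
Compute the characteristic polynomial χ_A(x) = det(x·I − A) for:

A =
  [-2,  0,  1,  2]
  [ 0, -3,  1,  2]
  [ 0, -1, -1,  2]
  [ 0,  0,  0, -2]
x^4 + 8*x^3 + 24*x^2 + 32*x + 16

Expanding det(x·I − A) (e.g. by cofactor expansion or by noting that A is similar to its Jordan form J, which has the same characteristic polynomial as A) gives
  χ_A(x) = x^4 + 8*x^3 + 24*x^2 + 32*x + 16
which factors as (x + 2)^4. The eigenvalues (with algebraic multiplicities) are λ = -2 with multiplicity 4.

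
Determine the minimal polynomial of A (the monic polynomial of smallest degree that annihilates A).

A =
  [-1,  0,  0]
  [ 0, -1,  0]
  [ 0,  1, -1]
x^2 + 2*x + 1

The characteristic polynomial is χ_A(x) = (x + 1)^3, so the eigenvalues are known. The minimal polynomial is
  m_A(x) = Π_λ (x − λ)^{k_λ}
where k_λ is the size of the *largest* Jordan block for λ (equivalently, the smallest k with (A − λI)^k v = 0 for every generalised eigenvector v of λ).

  λ = -1: largest Jordan block has size 2, contributing (x + 1)^2

So m_A(x) = (x + 1)^2 = x^2 + 2*x + 1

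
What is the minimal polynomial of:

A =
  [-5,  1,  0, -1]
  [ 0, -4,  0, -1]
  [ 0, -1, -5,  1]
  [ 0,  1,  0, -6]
x^2 + 10*x + 25

The characteristic polynomial is χ_A(x) = (x + 5)^4, so the eigenvalues are known. The minimal polynomial is
  m_A(x) = Π_λ (x − λ)^{k_λ}
where k_λ is the size of the *largest* Jordan block for λ (equivalently, the smallest k with (A − λI)^k v = 0 for every generalised eigenvector v of λ).

  λ = -5: largest Jordan block has size 2, contributing (x + 5)^2

So m_A(x) = (x + 5)^2 = x^2 + 10*x + 25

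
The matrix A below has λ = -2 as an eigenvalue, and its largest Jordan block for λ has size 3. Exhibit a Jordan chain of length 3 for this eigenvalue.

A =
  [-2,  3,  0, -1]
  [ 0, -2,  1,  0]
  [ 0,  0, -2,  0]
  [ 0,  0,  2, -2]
A Jordan chain for λ = -2 of length 3:
v_1 = (1, 0, 0, 0)ᵀ
v_2 = (0, 1, 0, 2)ᵀ
v_3 = (0, 0, 1, 0)ᵀ

Let N = A − (-2)·I. We want v_3 with N^3 v_3 = 0 but N^2 v_3 ≠ 0; then v_{j-1} := N · v_j for j = 3, …, 2.

Pick v_3 = (0, 0, 1, 0)ᵀ.
Then v_2 = N · v_3 = (0, 1, 0, 2)ᵀ.
Then v_1 = N · v_2 = (1, 0, 0, 0)ᵀ.

Sanity check: (A − (-2)·I) v_1 = (0, 0, 0, 0)ᵀ = 0. ✓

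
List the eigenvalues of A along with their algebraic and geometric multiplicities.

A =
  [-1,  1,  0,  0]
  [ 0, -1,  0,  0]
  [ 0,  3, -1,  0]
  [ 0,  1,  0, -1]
λ = -1: alg = 4, geom = 3

Step 1 — factor the characteristic polynomial to read off the algebraic multiplicities:
  χ_A(x) = (x + 1)^4

Step 2 — compute geometric multiplicities via the rank-nullity identity g(λ) = n − rank(A − λI):
  rank(A − (-1)·I) = 1, so dim ker(A − (-1)·I) = n − 1 = 3

Summary:
  λ = -1: algebraic multiplicity = 4, geometric multiplicity = 3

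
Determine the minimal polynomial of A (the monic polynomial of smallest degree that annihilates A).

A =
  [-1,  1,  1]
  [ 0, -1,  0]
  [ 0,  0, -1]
x^2 + 2*x + 1

The characteristic polynomial is χ_A(x) = (x + 1)^3, so the eigenvalues are known. The minimal polynomial is
  m_A(x) = Π_λ (x − λ)^{k_λ}
where k_λ is the size of the *largest* Jordan block for λ (equivalently, the smallest k with (A − λI)^k v = 0 for every generalised eigenvector v of λ).

  λ = -1: largest Jordan block has size 2, contributing (x + 1)^2

So m_A(x) = (x + 1)^2 = x^2 + 2*x + 1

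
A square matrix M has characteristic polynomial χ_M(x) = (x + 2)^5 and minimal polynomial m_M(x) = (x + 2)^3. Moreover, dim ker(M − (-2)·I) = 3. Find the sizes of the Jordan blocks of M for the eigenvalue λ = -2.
Block sizes for λ = -2: [3, 1, 1]

Step 1 — from the characteristic polynomial, algebraic multiplicity of λ = -2 is 5. From dim ker(M − (-2)·I) = 3, there are exactly 3 Jordan blocks for λ = -2.
Step 2 — from the minimal polynomial, the factor (x + 2)^3 tells us the largest block for λ = -2 has size 3.
Step 3 — with total size 5, 3 blocks, and largest block 3, the block sizes (in nonincreasing order) are [3, 1, 1].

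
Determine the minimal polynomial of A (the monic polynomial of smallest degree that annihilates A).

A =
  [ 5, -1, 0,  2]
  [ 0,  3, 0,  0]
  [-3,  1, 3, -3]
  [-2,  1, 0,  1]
x^2 - 6*x + 9

The characteristic polynomial is χ_A(x) = (x - 3)^4, so the eigenvalues are known. The minimal polynomial is
  m_A(x) = Π_λ (x − λ)^{k_λ}
where k_λ is the size of the *largest* Jordan block for λ (equivalently, the smallest k with (A − λI)^k v = 0 for every generalised eigenvector v of λ).

  λ = 3: largest Jordan block has size 2, contributing (x − 3)^2

So m_A(x) = (x - 3)^2 = x^2 - 6*x + 9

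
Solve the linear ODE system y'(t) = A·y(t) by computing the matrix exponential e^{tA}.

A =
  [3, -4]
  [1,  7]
e^{tA} =
  [-2*t*exp(5*t) + exp(5*t), -4*t*exp(5*t)]
  [t*exp(5*t), 2*t*exp(5*t) + exp(5*t)]

Strategy: write A = P · J · P⁻¹ where J is a Jordan canonical form, so e^{tA} = P · e^{tJ} · P⁻¹, and e^{tJ} can be computed block-by-block.

A has Jordan form
J =
  [5, 1]
  [0, 5]
(up to reordering of blocks).

Per-block formulas:
  For a 2×2 Jordan block J_2(5): exp(t · J_2(5)) = e^(5t)·(I + t·N), where N is the 2×2 nilpotent shift.

After assembling e^{tJ} and conjugating by P, we get:

e^{tA} =
  [-2*t*exp(5*t) + exp(5*t), -4*t*exp(5*t)]
  [t*exp(5*t), 2*t*exp(5*t) + exp(5*t)]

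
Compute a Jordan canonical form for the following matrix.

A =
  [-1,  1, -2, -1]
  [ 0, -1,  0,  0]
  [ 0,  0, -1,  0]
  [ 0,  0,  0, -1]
J_2(-1) ⊕ J_1(-1) ⊕ J_1(-1)

The characteristic polynomial is
  det(x·I − A) = x^4 + 4*x^3 + 6*x^2 + 4*x + 1 = (x + 1)^4

Eigenvalues and multiplicities (the geometric multiplicity of λ is n − rank(A − λI), which equals the number of Jordan blocks for λ):
  λ = -1: algebraic multiplicity = 4, geometric multiplicity = 3

Determining the block sizes for each eigenvalue:
  λ = -1: 3 blocks summing to 4 forces exactly one block of size 2 and the rest size 1 → block sizes [2, 1, 1]

Assembling the blocks gives a Jordan form
J =
  [-1,  1,  0,  0]
  [ 0, -1,  0,  0]
  [ 0,  0, -1,  0]
  [ 0,  0,  0, -1]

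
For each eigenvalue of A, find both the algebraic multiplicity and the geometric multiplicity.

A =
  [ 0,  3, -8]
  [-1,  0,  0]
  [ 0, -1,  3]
λ = 1: alg = 3, geom = 1

Step 1 — factor the characteristic polynomial to read off the algebraic multiplicities:
  χ_A(x) = (x - 1)^3

Step 2 — compute geometric multiplicities via the rank-nullity identity g(λ) = n − rank(A − λI):
  rank(A − (1)·I) = 2, so dim ker(A − (1)·I) = n − 2 = 1

Summary:
  λ = 1: algebraic multiplicity = 3, geometric multiplicity = 1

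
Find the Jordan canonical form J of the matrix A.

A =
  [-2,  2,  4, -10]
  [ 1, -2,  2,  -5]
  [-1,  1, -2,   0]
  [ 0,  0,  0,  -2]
J_3(-2) ⊕ J_1(-2)

The characteristic polynomial is
  det(x·I − A) = x^4 + 8*x^3 + 24*x^2 + 32*x + 16 = (x + 2)^4

Eigenvalues and multiplicities (the geometric multiplicity of λ is n − rank(A − λI), which equals the number of Jordan blocks for λ):
  λ = -2: algebraic multiplicity = 4, geometric multiplicity = 2

Determining the block sizes for each eigenvalue:
  λ = -2: with am = 4 and gm = 2, the partition is not yet determined (e.g. several partitions of 4 into 2 parts exist). Let N = A − (-2)·I. Computing rank(N^1) = 2, rank(N^2) = 1, rank(N^3) = 0; the number of blocks of size ≥ j is rank(N^{j−1}) − rank(N^j), giving [2, 1, 1]. So we have 1 block(s) of size 3, 1 block(s) of size 1 → block sizes [3, 1]

Assembling the blocks gives a Jordan form
J =
  [-2,  1,  0,  0]
  [ 0, -2,  1,  0]
  [ 0,  0, -2,  0]
  [ 0,  0,  0, -2]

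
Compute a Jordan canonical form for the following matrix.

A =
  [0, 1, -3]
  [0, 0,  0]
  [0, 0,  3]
J_2(0) ⊕ J_1(3)

The characteristic polynomial is
  det(x·I − A) = x^3 - 3*x^2 = x^2*(x - 3)

Eigenvalues and multiplicities (the geometric multiplicity of λ is n − rank(A − λI), which equals the number of Jordan blocks for λ):
  λ = 0: algebraic multiplicity = 2, geometric multiplicity = 1
  λ = 3: algebraic multiplicity = 1, geometric multiplicity = 1

Determining the block sizes for each eigenvalue:
  λ = 0: one block (gm = 1), so the single block has size am = 2 → block sizes [2]
  λ = 3: one block (gm = 1), so the single block has size am = 1 → block sizes [1]

Assembling the blocks gives a Jordan form
J =
  [0, 1, 0]
  [0, 0, 0]
  [0, 0, 3]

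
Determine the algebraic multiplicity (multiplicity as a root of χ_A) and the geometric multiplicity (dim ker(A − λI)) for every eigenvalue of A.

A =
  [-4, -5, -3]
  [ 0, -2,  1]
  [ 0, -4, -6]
λ = -4: alg = 3, geom = 1

Step 1 — factor the characteristic polynomial to read off the algebraic multiplicities:
  χ_A(x) = (x + 4)^3

Step 2 — compute geometric multiplicities via the rank-nullity identity g(λ) = n − rank(A − λI):
  rank(A − (-4)·I) = 2, so dim ker(A − (-4)·I) = n − 2 = 1

Summary:
  λ = -4: algebraic multiplicity = 3, geometric multiplicity = 1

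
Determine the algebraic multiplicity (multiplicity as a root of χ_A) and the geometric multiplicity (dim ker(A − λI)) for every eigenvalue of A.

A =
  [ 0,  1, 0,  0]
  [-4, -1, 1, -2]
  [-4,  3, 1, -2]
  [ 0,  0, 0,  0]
λ = 0: alg = 4, geom = 2

Step 1 — factor the characteristic polynomial to read off the algebraic multiplicities:
  χ_A(x) = x^4

Step 2 — compute geometric multiplicities via the rank-nullity identity g(λ) = n − rank(A − λI):
  rank(A − (0)·I) = 2, so dim ker(A − (0)·I) = n − 2 = 2

Summary:
  λ = 0: algebraic multiplicity = 4, geometric multiplicity = 2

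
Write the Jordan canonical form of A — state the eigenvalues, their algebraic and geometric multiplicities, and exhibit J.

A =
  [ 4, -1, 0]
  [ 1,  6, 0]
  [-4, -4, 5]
J_2(5) ⊕ J_1(5)

The characteristic polynomial is
  det(x·I − A) = x^3 - 15*x^2 + 75*x - 125 = (x - 5)^3

Eigenvalues and multiplicities (the geometric multiplicity of λ is n − rank(A − λI), which equals the number of Jordan blocks for λ):
  λ = 5: algebraic multiplicity = 3, geometric multiplicity = 2

Determining the block sizes for each eigenvalue:
  λ = 5: 2 blocks summing to 3 forces exactly one block of size 2 and the rest size 1 → block sizes [2, 1]

Assembling the blocks gives a Jordan form
J =
  [5, 1, 0]
  [0, 5, 0]
  [0, 0, 5]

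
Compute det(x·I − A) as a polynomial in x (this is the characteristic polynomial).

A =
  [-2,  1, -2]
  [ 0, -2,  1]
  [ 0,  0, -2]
x^3 + 6*x^2 + 12*x + 8

Expanding det(x·I − A) (e.g. by cofactor expansion or by noting that A is similar to its Jordan form J, which has the same characteristic polynomial as A) gives
  χ_A(x) = x^3 + 6*x^2 + 12*x + 8
which factors as (x + 2)^3. The eigenvalues (with algebraic multiplicities) are λ = -2 with multiplicity 3.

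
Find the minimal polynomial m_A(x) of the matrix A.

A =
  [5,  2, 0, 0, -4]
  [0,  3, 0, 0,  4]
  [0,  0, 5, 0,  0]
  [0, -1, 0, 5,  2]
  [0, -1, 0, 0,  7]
x^2 - 10*x + 25

The characteristic polynomial is χ_A(x) = (x - 5)^5, so the eigenvalues are known. The minimal polynomial is
  m_A(x) = Π_λ (x − λ)^{k_λ}
where k_λ is the size of the *largest* Jordan block for λ (equivalently, the smallest k with (A − λI)^k v = 0 for every generalised eigenvector v of λ).

  λ = 5: largest Jordan block has size 2, contributing (x − 5)^2

So m_A(x) = (x - 5)^2 = x^2 - 10*x + 25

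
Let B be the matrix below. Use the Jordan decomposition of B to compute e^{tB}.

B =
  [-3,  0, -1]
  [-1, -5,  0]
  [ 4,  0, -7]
e^{tB} =
  [2*t*exp(-5*t) + exp(-5*t), 0, -t*exp(-5*t)]
  [-t^2*exp(-5*t) - t*exp(-5*t), exp(-5*t), t^2*exp(-5*t)/2]
  [4*t*exp(-5*t), 0, -2*t*exp(-5*t) + exp(-5*t)]

Strategy: write B = P · J · P⁻¹ where J is a Jordan canonical form, so e^{tB} = P · e^{tJ} · P⁻¹, and e^{tJ} can be computed block-by-block.

B has Jordan form
J =
  [-5,  1,  0]
  [ 0, -5,  1]
  [ 0,  0, -5]
(up to reordering of blocks).

Per-block formulas:
  For a 3×3 Jordan block J_3(-5): exp(t · J_3(-5)) = e^(-5t)·(I + t·N + (t^2/2)·N^2), where N is the 3×3 nilpotent shift.

After assembling e^{tJ} and conjugating by P, we get:

e^{tB} =
  [2*t*exp(-5*t) + exp(-5*t), 0, -t*exp(-5*t)]
  [-t^2*exp(-5*t) - t*exp(-5*t), exp(-5*t), t^2*exp(-5*t)/2]
  [4*t*exp(-5*t), 0, -2*t*exp(-5*t) + exp(-5*t)]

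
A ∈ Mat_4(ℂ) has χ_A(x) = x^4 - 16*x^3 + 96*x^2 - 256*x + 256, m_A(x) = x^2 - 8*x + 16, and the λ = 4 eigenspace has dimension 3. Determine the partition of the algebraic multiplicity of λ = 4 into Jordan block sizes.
Block sizes for λ = 4: [2, 1, 1]

Step 1 — from the characteristic polynomial, algebraic multiplicity of λ = 4 is 4. From dim ker(A − (4)·I) = 3, there are exactly 3 Jordan blocks for λ = 4.
Step 2 — from the minimal polynomial, the factor (x − 4)^2 tells us the largest block for λ = 4 has size 2.
Step 3 — with total size 4, 3 blocks, and largest block 2, the block sizes (in nonincreasing order) are [2, 1, 1].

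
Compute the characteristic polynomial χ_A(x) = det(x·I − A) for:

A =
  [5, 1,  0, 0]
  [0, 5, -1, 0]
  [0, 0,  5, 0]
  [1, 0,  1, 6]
x^4 - 21*x^3 + 165*x^2 - 575*x + 750

Expanding det(x·I − A) (e.g. by cofactor expansion or by noting that A is similar to its Jordan form J, which has the same characteristic polynomial as A) gives
  χ_A(x) = x^4 - 21*x^3 + 165*x^2 - 575*x + 750
which factors as (x - 6)*(x - 5)^3. The eigenvalues (with algebraic multiplicities) are λ = 5 with multiplicity 3, λ = 6 with multiplicity 1.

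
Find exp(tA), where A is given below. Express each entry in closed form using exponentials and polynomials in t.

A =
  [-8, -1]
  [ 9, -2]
e^{tA} =
  [-3*t*exp(-5*t) + exp(-5*t), -t*exp(-5*t)]
  [9*t*exp(-5*t), 3*t*exp(-5*t) + exp(-5*t)]

Strategy: write A = P · J · P⁻¹ where J is a Jordan canonical form, so e^{tA} = P · e^{tJ} · P⁻¹, and e^{tJ} can be computed block-by-block.

A has Jordan form
J =
  [-5,  1]
  [ 0, -5]
(up to reordering of blocks).

Per-block formulas:
  For a 2×2 Jordan block J_2(-5): exp(t · J_2(-5)) = e^(-5t)·(I + t·N), where N is the 2×2 nilpotent shift.

After assembling e^{tJ} and conjugating by P, we get:

e^{tA} =
  [-3*t*exp(-5*t) + exp(-5*t), -t*exp(-5*t)]
  [9*t*exp(-5*t), 3*t*exp(-5*t) + exp(-5*t)]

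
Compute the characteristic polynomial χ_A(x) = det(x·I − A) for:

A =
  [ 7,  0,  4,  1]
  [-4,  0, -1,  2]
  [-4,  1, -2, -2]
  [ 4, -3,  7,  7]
x^4 - 12*x^3 + 54*x^2 - 108*x + 81

Expanding det(x·I − A) (e.g. by cofactor expansion or by noting that A is similar to its Jordan form J, which has the same characteristic polynomial as A) gives
  χ_A(x) = x^4 - 12*x^3 + 54*x^2 - 108*x + 81
which factors as (x - 3)^4. The eigenvalues (with algebraic multiplicities) are λ = 3 with multiplicity 4.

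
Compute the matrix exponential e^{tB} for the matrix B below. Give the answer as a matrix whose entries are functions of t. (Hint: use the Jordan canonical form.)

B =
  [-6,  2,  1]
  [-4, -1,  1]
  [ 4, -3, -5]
e^{tB} =
  [-2*t*exp(-4*t) + exp(-4*t), -t^2*exp(-4*t)/2 + 2*t*exp(-4*t), -t^2*exp(-4*t)/2 + t*exp(-4*t)]
  [-4*t*exp(-4*t), -t^2*exp(-4*t) + 3*t*exp(-4*t) + exp(-4*t), -t^2*exp(-4*t) + t*exp(-4*t)]
  [4*t*exp(-4*t), t^2*exp(-4*t) - 3*t*exp(-4*t), t^2*exp(-4*t) - t*exp(-4*t) + exp(-4*t)]

Strategy: write B = P · J · P⁻¹ where J is a Jordan canonical form, so e^{tB} = P · e^{tJ} · P⁻¹, and e^{tJ} can be computed block-by-block.

B has Jordan form
J =
  [-4,  1,  0]
  [ 0, -4,  1]
  [ 0,  0, -4]
(up to reordering of blocks).

Per-block formulas:
  For a 3×3 Jordan block J_3(-4): exp(t · J_3(-4)) = e^(-4t)·(I + t·N + (t^2/2)·N^2), where N is the 3×3 nilpotent shift.

After assembling e^{tJ} and conjugating by P, we get:

e^{tB} =
  [-2*t*exp(-4*t) + exp(-4*t), -t^2*exp(-4*t)/2 + 2*t*exp(-4*t), -t^2*exp(-4*t)/2 + t*exp(-4*t)]
  [-4*t*exp(-4*t), -t^2*exp(-4*t) + 3*t*exp(-4*t) + exp(-4*t), -t^2*exp(-4*t) + t*exp(-4*t)]
  [4*t*exp(-4*t), t^2*exp(-4*t) - 3*t*exp(-4*t), t^2*exp(-4*t) - t*exp(-4*t) + exp(-4*t)]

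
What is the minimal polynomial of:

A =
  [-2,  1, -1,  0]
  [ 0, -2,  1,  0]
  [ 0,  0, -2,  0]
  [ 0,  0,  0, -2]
x^3 + 6*x^2 + 12*x + 8

The characteristic polynomial is χ_A(x) = (x + 2)^4, so the eigenvalues are known. The minimal polynomial is
  m_A(x) = Π_λ (x − λ)^{k_λ}
where k_λ is the size of the *largest* Jordan block for λ (equivalently, the smallest k with (A − λI)^k v = 0 for every generalised eigenvector v of λ).

  λ = -2: largest Jordan block has size 3, contributing (x + 2)^3

So m_A(x) = (x + 2)^3 = x^3 + 6*x^2 + 12*x + 8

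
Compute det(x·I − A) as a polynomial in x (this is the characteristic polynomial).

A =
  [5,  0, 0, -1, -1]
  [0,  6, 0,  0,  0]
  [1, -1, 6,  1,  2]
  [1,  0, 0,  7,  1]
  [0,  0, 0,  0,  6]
x^5 - 30*x^4 + 360*x^3 - 2160*x^2 + 6480*x - 7776

Expanding det(x·I − A) (e.g. by cofactor expansion or by noting that A is similar to its Jordan form J, which has the same characteristic polynomial as A) gives
  χ_A(x) = x^5 - 30*x^4 + 360*x^3 - 2160*x^2 + 6480*x - 7776
which factors as (x - 6)^5. The eigenvalues (with algebraic multiplicities) are λ = 6 with multiplicity 5.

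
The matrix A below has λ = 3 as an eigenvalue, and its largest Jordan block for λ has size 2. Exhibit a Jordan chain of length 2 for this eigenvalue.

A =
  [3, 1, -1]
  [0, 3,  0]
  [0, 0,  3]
A Jordan chain for λ = 3 of length 2:
v_1 = (1, 0, 0)ᵀ
v_2 = (0, 1, 0)ᵀ

Let N = A − (3)·I. We want v_2 with N^2 v_2 = 0 but N^1 v_2 ≠ 0; then v_{j-1} := N · v_j for j = 2, …, 2.

Pick v_2 = (0, 1, 0)ᵀ.
Then v_1 = N · v_2 = (1, 0, 0)ᵀ.

Sanity check: (A − (3)·I) v_1 = (0, 0, 0)ᵀ = 0. ✓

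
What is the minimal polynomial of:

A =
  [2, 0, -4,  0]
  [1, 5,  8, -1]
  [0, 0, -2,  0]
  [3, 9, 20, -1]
x^3 - 2*x^2 - 4*x + 8

The characteristic polynomial is χ_A(x) = (x - 2)^3*(x + 2), so the eigenvalues are known. The minimal polynomial is
  m_A(x) = Π_λ (x − λ)^{k_λ}
where k_λ is the size of the *largest* Jordan block for λ (equivalently, the smallest k with (A − λI)^k v = 0 for every generalised eigenvector v of λ).

  λ = -2: largest Jordan block has size 1, contributing (x + 2)
  λ = 2: largest Jordan block has size 2, contributing (x − 2)^2

So m_A(x) = (x - 2)^2*(x + 2) = x^3 - 2*x^2 - 4*x + 8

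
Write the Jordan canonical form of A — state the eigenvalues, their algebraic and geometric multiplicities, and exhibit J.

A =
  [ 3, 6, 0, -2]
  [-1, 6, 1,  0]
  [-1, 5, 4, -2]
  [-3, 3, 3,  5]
J_1(3) ⊕ J_2(5) ⊕ J_1(5)

The characteristic polynomial is
  det(x·I − A) = x^4 - 18*x^3 + 120*x^2 - 350*x + 375 = (x - 5)^3*(x - 3)

Eigenvalues and multiplicities (the geometric multiplicity of λ is n − rank(A − λI), which equals the number of Jordan blocks for λ):
  λ = 3: algebraic multiplicity = 1, geometric multiplicity = 1
  λ = 5: algebraic multiplicity = 3, geometric multiplicity = 2

Determining the block sizes for each eigenvalue:
  λ = 3: one block (gm = 1), so the single block has size am = 1 → block sizes [1]
  λ = 5: 2 blocks summing to 3 forces exactly one block of size 2 and the rest size 1 → block sizes [2, 1]

Assembling the blocks gives a Jordan form
J =
  [3, 0, 0, 0]
  [0, 5, 1, 0]
  [0, 0, 5, 0]
  [0, 0, 0, 5]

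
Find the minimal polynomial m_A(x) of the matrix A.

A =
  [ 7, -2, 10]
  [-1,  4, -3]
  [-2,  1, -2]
x^3 - 9*x^2 + 27*x - 27

The characteristic polynomial is χ_A(x) = (x - 3)^3, so the eigenvalues are known. The minimal polynomial is
  m_A(x) = Π_λ (x − λ)^{k_λ}
where k_λ is the size of the *largest* Jordan block for λ (equivalently, the smallest k with (A − λI)^k v = 0 for every generalised eigenvector v of λ).

  λ = 3: largest Jordan block has size 3, contributing (x − 3)^3

So m_A(x) = (x - 3)^3 = x^3 - 9*x^2 + 27*x - 27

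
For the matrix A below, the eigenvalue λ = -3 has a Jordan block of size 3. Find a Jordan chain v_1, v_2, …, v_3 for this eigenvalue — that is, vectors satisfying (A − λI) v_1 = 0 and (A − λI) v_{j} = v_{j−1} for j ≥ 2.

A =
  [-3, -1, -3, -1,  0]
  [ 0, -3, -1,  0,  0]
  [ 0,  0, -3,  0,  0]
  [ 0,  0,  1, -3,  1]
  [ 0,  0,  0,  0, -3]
A Jordan chain for λ = -3 of length 3:
v_1 = (-1, 0, 0, 0, 0)ᵀ
v_2 = (0, 0, 0, 1, 0)ᵀ
v_3 = (0, 0, 0, 0, 1)ᵀ

Let N = A − (-3)·I. We want v_3 with N^3 v_3 = 0 but N^2 v_3 ≠ 0; then v_{j-1} := N · v_j for j = 3, …, 2.

Pick v_3 = (0, 0, 0, 0, 1)ᵀ.
Then v_2 = N · v_3 = (0, 0, 0, 1, 0)ᵀ.
Then v_1 = N · v_2 = (-1, 0, 0, 0, 0)ᵀ.

Sanity check: (A − (-3)·I) v_1 = (0, 0, 0, 0, 0)ᵀ = 0. ✓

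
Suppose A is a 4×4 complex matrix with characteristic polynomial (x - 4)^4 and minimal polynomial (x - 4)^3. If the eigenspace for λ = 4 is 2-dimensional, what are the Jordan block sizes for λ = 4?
Block sizes for λ = 4: [3, 1]

Step 1 — from the characteristic polynomial, algebraic multiplicity of λ = 4 is 4. From dim ker(A − (4)·I) = 2, there are exactly 2 Jordan blocks for λ = 4.
Step 2 — from the minimal polynomial, the factor (x − 4)^3 tells us the largest block for λ = 4 has size 3.
Step 3 — with total size 4, 2 blocks, and largest block 3, the block sizes (in nonincreasing order) are [3, 1].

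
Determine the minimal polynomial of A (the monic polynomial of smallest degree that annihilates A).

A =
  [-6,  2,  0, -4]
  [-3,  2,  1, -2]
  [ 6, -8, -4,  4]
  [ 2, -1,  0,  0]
x^3 + 6*x^2 + 12*x + 8

The characteristic polynomial is χ_A(x) = (x + 2)^4, so the eigenvalues are known. The minimal polynomial is
  m_A(x) = Π_λ (x − λ)^{k_λ}
where k_λ is the size of the *largest* Jordan block for λ (equivalently, the smallest k with (A − λI)^k v = 0 for every generalised eigenvector v of λ).

  λ = -2: largest Jordan block has size 3, contributing (x + 2)^3

So m_A(x) = (x + 2)^3 = x^3 + 6*x^2 + 12*x + 8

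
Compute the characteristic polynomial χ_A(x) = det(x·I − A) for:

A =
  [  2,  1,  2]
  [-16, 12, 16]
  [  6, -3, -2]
x^3 - 12*x^2 + 48*x - 64

Expanding det(x·I − A) (e.g. by cofactor expansion or by noting that A is similar to its Jordan form J, which has the same characteristic polynomial as A) gives
  χ_A(x) = x^3 - 12*x^2 + 48*x - 64
which factors as (x - 4)^3. The eigenvalues (with algebraic multiplicities) are λ = 4 with multiplicity 3.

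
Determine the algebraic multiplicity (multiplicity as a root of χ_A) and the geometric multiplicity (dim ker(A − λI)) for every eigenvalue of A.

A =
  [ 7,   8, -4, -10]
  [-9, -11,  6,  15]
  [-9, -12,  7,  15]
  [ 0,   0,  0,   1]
λ = 1: alg = 4, geom = 3

Step 1 — factor the characteristic polynomial to read off the algebraic multiplicities:
  χ_A(x) = (x - 1)^4

Step 2 — compute geometric multiplicities via the rank-nullity identity g(λ) = n − rank(A − λI):
  rank(A − (1)·I) = 1, so dim ker(A − (1)·I) = n − 1 = 3

Summary:
  λ = 1: algebraic multiplicity = 4, geometric multiplicity = 3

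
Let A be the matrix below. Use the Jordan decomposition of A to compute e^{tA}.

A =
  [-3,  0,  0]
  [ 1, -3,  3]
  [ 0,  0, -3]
e^{tA} =
  [exp(-3*t), 0, 0]
  [t*exp(-3*t), exp(-3*t), 3*t*exp(-3*t)]
  [0, 0, exp(-3*t)]

Strategy: write A = P · J · P⁻¹ where J is a Jordan canonical form, so e^{tA} = P · e^{tJ} · P⁻¹, and e^{tJ} can be computed block-by-block.

A has Jordan form
J =
  [-3,  1,  0]
  [ 0, -3,  0]
  [ 0,  0, -3]
(up to reordering of blocks).

Per-block formulas:
  For a 2×2 Jordan block J_2(-3): exp(t · J_2(-3)) = e^(-3t)·(I + t·N), where N is the 2×2 nilpotent shift.
  For a 1×1 block at λ = -3: exp(t · [-3]) = [e^(-3t)].

After assembling e^{tJ} and conjugating by P, we get:

e^{tA} =
  [exp(-3*t), 0, 0]
  [t*exp(-3*t), exp(-3*t), 3*t*exp(-3*t)]
  [0, 0, exp(-3*t)]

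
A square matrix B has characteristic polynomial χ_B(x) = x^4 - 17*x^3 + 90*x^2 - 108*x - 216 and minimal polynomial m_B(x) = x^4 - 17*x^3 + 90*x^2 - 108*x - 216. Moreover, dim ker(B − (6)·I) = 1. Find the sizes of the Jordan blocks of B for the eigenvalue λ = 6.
Block sizes for λ = 6: [3]

Step 1 — from the characteristic polynomial, algebraic multiplicity of λ = 6 is 3. From dim ker(B − (6)·I) = 1, there are exactly 1 Jordan blocks for λ = 6.
Step 2 — from the minimal polynomial, the factor (x − 6)^3 tells us the largest block for λ = 6 has size 3.
Step 3 — with total size 3, 1 blocks, and largest block 3, the block sizes (in nonincreasing order) are [3].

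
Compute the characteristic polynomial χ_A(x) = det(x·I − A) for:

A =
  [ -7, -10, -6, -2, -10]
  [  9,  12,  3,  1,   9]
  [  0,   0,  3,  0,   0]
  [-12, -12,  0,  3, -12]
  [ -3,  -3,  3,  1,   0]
x^5 - 11*x^4 + 42*x^3 - 54*x^2 - 27*x + 81

Expanding det(x·I − A) (e.g. by cofactor expansion or by noting that A is similar to its Jordan form J, which has the same characteristic polynomial as A) gives
  χ_A(x) = x^5 - 11*x^4 + 42*x^3 - 54*x^2 - 27*x + 81
which factors as (x - 3)^4*(x + 1). The eigenvalues (with algebraic multiplicities) are λ = -1 with multiplicity 1, λ = 3 with multiplicity 4.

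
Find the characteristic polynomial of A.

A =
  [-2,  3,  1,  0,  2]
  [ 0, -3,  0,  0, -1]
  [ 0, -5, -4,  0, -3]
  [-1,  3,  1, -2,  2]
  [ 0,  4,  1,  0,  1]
x^5 + 10*x^4 + 40*x^3 + 80*x^2 + 80*x + 32

Expanding det(x·I − A) (e.g. by cofactor expansion or by noting that A is similar to its Jordan form J, which has the same characteristic polynomial as A) gives
  χ_A(x) = x^5 + 10*x^4 + 40*x^3 + 80*x^2 + 80*x + 32
which factors as (x + 2)^5. The eigenvalues (with algebraic multiplicities) are λ = -2 with multiplicity 5.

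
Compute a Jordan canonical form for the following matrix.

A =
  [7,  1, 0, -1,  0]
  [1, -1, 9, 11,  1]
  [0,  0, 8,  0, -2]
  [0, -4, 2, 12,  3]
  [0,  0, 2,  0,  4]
J_3(6) ⊕ J_2(6)

The characteristic polynomial is
  det(x·I − A) = x^5 - 30*x^4 + 360*x^3 - 2160*x^2 + 6480*x - 7776 = (x - 6)^5

Eigenvalues and multiplicities (the geometric multiplicity of λ is n − rank(A − λI), which equals the number of Jordan blocks for λ):
  λ = 6: algebraic multiplicity = 5, geometric multiplicity = 2

Determining the block sizes for each eigenvalue:
  λ = 6: with am = 5 and gm = 2, the partition is not yet determined (e.g. several partitions of 5 into 2 parts exist). Let N = A − (6)·I. Computing rank(N^1) = 3, rank(N^2) = 1, rank(N^3) = 0; the number of blocks of size ≥ j is rank(N^{j−1}) − rank(N^j), giving [2, 2, 1]. So we have 1 block(s) of size 3, 1 block(s) of size 2 → block sizes [3, 2]

Assembling the blocks gives a Jordan form
J =
  [6, 1, 0, 0, 0]
  [0, 6, 1, 0, 0]
  [0, 0, 6, 0, 0]
  [0, 0, 0, 6, 1]
  [0, 0, 0, 0, 6]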